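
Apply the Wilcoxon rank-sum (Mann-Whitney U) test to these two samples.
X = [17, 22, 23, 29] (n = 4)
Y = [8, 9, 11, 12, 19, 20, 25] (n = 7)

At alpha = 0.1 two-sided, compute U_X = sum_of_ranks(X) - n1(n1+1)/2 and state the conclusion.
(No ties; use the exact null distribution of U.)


Step 1: Combine and sort all 11 observations; assign midranks.
sorted (value, group): (8,Y), (9,Y), (11,Y), (12,Y), (17,X), (19,Y), (20,Y), (22,X), (23,X), (25,Y), (29,X)
ranks: 8->1, 9->2, 11->3, 12->4, 17->5, 19->6, 20->7, 22->8, 23->9, 25->10, 29->11
Step 2: Rank sum for X: R1 = 5 + 8 + 9 + 11 = 33.
Step 3: U_X = R1 - n1(n1+1)/2 = 33 - 4*5/2 = 33 - 10 = 23.
       U_Y = n1*n2 - U_X = 28 - 23 = 5.
Step 4: No ties, so the exact null distribution of U (based on enumerating the C(11,4) = 330 equally likely rank assignments) gives the two-sided p-value.
Step 5: p-value = 0.109091; compare to alpha = 0.1. fail to reject H0.

U_X = 23, p = 0.109091, fail to reject H0 at alpha = 0.1.


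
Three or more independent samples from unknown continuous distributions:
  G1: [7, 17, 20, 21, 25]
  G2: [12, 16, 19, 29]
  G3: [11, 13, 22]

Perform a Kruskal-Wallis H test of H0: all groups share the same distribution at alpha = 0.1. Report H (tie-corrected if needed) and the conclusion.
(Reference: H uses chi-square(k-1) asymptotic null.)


Step 1: Combine all N = 12 observations and assign midranks.
sorted (value, group, rank): (7,G1,1), (11,G3,2), (12,G2,3), (13,G3,4), (16,G2,5), (17,G1,6), (19,G2,7), (20,G1,8), (21,G1,9), (22,G3,10), (25,G1,11), (29,G2,12)
Step 2: Sum ranks within each group.
R_1 = 35 (n_1 = 5)
R_2 = 27 (n_2 = 4)
R_3 = 16 (n_3 = 3)
Step 3: H = 12/(N(N+1)) * sum(R_i^2/n_i) - 3(N+1)
     = 12/(12*13) * (35^2/5 + 27^2/4 + 16^2/3) - 3*13
     = 0.076923 * 512.583 - 39
     = 0.429487.
Step 4: No ties, so H is used without correction.
Step 5: Under H0, H ~ chi^2(2); p-value = 0.806748.
Step 6: alpha = 0.1. fail to reject H0.

H = 0.4295, df = 2, p = 0.806748, fail to reject H0.


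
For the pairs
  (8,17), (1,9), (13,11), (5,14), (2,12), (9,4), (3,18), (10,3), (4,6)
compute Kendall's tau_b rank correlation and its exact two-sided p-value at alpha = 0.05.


Step 1: Enumerate the 36 unordered pairs (i,j) with i<j and classify each by sign(x_j-x_i) * sign(y_j-y_i).
  (1,2):dx=-7,dy=-8->C; (1,3):dx=+5,dy=-6->D; (1,4):dx=-3,dy=-3->C; (1,5):dx=-6,dy=-5->C
  (1,6):dx=+1,dy=-13->D; (1,7):dx=-5,dy=+1->D; (1,8):dx=+2,dy=-14->D; (1,9):dx=-4,dy=-11->C
  (2,3):dx=+12,dy=+2->C; (2,4):dx=+4,dy=+5->C; (2,5):dx=+1,dy=+3->C; (2,6):dx=+8,dy=-5->D
  (2,7):dx=+2,dy=+9->C; (2,8):dx=+9,dy=-6->D; (2,9):dx=+3,dy=-3->D; (3,4):dx=-8,dy=+3->D
  (3,5):dx=-11,dy=+1->D; (3,6):dx=-4,dy=-7->C; (3,7):dx=-10,dy=+7->D; (3,8):dx=-3,dy=-8->C
  (3,9):dx=-9,dy=-5->C; (4,5):dx=-3,dy=-2->C; (4,6):dx=+4,dy=-10->D; (4,7):dx=-2,dy=+4->D
  (4,8):dx=+5,dy=-11->D; (4,9):dx=-1,dy=-8->C; (5,6):dx=+7,dy=-8->D; (5,7):dx=+1,dy=+6->C
  (5,8):dx=+8,dy=-9->D; (5,9):dx=+2,dy=-6->D; (6,7):dx=-6,dy=+14->D; (6,8):dx=+1,dy=-1->D
  (6,9):dx=-5,dy=+2->D; (7,8):dx=+7,dy=-15->D; (7,9):dx=+1,dy=-12->D; (8,9):dx=-6,dy=+3->D
Step 2: C = 14, D = 22, total pairs = 36.
Step 3: tau = (C - D)/(n(n-1)/2) = (14 - 22)/36 = -0.222222.
Step 4: Exact two-sided p-value (enumerate n! = 362880 permutations of y under H0): p = 0.476709.
Step 5: alpha = 0.05. fail to reject H0.

tau_b = -0.2222 (C=14, D=22), p = 0.476709, fail to reject H0.


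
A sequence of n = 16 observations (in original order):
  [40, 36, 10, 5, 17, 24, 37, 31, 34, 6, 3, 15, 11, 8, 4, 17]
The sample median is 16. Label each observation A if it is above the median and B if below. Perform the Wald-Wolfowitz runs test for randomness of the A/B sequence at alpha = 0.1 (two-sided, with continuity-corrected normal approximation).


Step 1: Compute median = 16; label A = above, B = below.
Labels in order: AABBAAAAABBBBBBA  (n_A = 8, n_B = 8)
Step 2: Count runs R = 5.
Step 3: Under H0 (random ordering), E[R] = 2*n_A*n_B/(n_A+n_B) + 1 = 2*8*8/16 + 1 = 9.0000.
        Var[R] = 2*n_A*n_B*(2*n_A*n_B - n_A - n_B) / ((n_A+n_B)^2 * (n_A+n_B-1)) = 14336/3840 = 3.7333.
        SD[R] = 1.9322.
Step 4: Continuity-corrected z = (R + 0.5 - E[R]) / SD[R] = (5 + 0.5 - 9.0000) / 1.9322 = -1.8114.
Step 5: Two-sided p-value via normal approximation = 2*(1 - Phi(|z|)) = 0.070076.
Step 6: alpha = 0.1. reject H0.

R = 5, z = -1.8114, p = 0.070076, reject H0.


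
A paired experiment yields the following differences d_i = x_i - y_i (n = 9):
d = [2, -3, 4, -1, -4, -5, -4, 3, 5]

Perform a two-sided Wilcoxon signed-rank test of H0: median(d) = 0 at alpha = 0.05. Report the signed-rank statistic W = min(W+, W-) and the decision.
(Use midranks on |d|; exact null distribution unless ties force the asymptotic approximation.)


Step 1: Drop any zero differences (none here) and take |d_i|.
|d| = [2, 3, 4, 1, 4, 5, 4, 3, 5]
Step 2: Midrank |d_i| (ties get averaged ranks).
ranks: |2|->2, |3|->3.5, |4|->6, |1|->1, |4|->6, |5|->8.5, |4|->6, |3|->3.5, |5|->8.5
Step 3: Attach original signs; sum ranks with positive sign and with negative sign.
W+ = 2 + 6 + 3.5 + 8.5 = 20
W- = 3.5 + 1 + 6 + 8.5 + 6 = 25
(Check: W+ + W- = 45 should equal n(n+1)/2 = 45.)
Step 4: Test statistic W = min(W+, W-) = 20.
Step 5: Ties in |d|, so use the tie-corrected normal approximation.
        E[W] = n(n+1)/4 = 9*10/4 = 22.5.
        Tie groups: |d|=3 (t=2), |d|=4 (t=3), |d|=5 (t=2); sum(t^3 - t) = 36.
        Var[W] = n(n+1)(2n+1)/24 - sum(t^3-t)/48 = 1710/24 - 36/48 = 70.5.
        z = (W - E[W]) / sqrt(Var[W]) = (20 - 22.5) / 8.3964 = -0.2977.
        Two-sided p = 2*Phi(z) = 0.765897.
Step 6: alpha = 0.05. fail to reject H0.

W+ = 20, W- = 25, W = min = 20, p = 0.765897, fail to reject H0.


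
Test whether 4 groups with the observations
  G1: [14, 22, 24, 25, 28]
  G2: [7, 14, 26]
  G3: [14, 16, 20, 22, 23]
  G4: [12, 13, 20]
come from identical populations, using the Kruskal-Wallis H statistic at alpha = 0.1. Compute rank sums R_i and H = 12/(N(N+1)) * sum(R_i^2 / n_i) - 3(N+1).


Step 1: Combine all N = 16 observations and assign midranks.
sorted (value, group, rank): (7,G2,1), (12,G4,2), (13,G4,3), (14,G1,5), (14,G2,5), (14,G3,5), (16,G3,7), (20,G3,8.5), (20,G4,8.5), (22,G1,10.5), (22,G3,10.5), (23,G3,12), (24,G1,13), (25,G1,14), (26,G2,15), (28,G1,16)
Step 2: Sum ranks within each group.
R_1 = 58.5 (n_1 = 5)
R_2 = 21 (n_2 = 3)
R_3 = 43 (n_3 = 5)
R_4 = 13.5 (n_4 = 3)
Step 3: H = 12/(N(N+1)) * sum(R_i^2/n_i) - 3(N+1)
     = 12/(16*17) * (58.5^2/5 + 21^2/3 + 43^2/5 + 13.5^2/3) - 3*17
     = 0.044118 * 1262 - 51
     = 4.676471.
Step 4: Ties present; correction factor C = 1 - 36/(16^3 - 16) = 0.991176. Corrected H = 4.676471 / 0.991176 = 4.718101.
Step 5: Under H0, H ~ chi^2(3); p-value = 0.193642.
Step 6: alpha = 0.1. fail to reject H0.

H = 4.7181, df = 3, p = 0.193642, fail to reject H0.


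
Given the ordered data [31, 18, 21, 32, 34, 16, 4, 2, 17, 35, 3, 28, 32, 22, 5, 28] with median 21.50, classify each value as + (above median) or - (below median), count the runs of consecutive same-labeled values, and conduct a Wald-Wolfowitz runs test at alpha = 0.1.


Step 1: Compute median = 21.50; label A = above, B = below.
Labels in order: ABBAABBBBABAAABA  (n_A = 8, n_B = 8)
Step 2: Count runs R = 9.
Step 3: Under H0 (random ordering), E[R] = 2*n_A*n_B/(n_A+n_B) + 1 = 2*8*8/16 + 1 = 9.0000.
        Var[R] = 2*n_A*n_B*(2*n_A*n_B - n_A - n_B) / ((n_A+n_B)^2 * (n_A+n_B-1)) = 14336/3840 = 3.7333.
        SD[R] = 1.9322.
Step 4: R = E[R], so z = 0 with no continuity correction.
Step 5: Two-sided p-value via normal approximation = 2*(1 - Phi(|z|)) = 1.000000.
Step 6: alpha = 0.1. fail to reject H0.

R = 9, z = 0.0000, p = 1.000000, fail to reject H0.


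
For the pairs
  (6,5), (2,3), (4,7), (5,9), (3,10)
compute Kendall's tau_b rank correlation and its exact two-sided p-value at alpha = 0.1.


Step 1: Enumerate the 10 unordered pairs (i,j) with i<j and classify each by sign(x_j-x_i) * sign(y_j-y_i).
  (1,2):dx=-4,dy=-2->C; (1,3):dx=-2,dy=+2->D; (1,4):dx=-1,dy=+4->D; (1,5):dx=-3,dy=+5->D
  (2,3):dx=+2,dy=+4->C; (2,4):dx=+3,dy=+6->C; (2,5):dx=+1,dy=+7->C; (3,4):dx=+1,dy=+2->C
  (3,5):dx=-1,dy=+3->D; (4,5):dx=-2,dy=+1->D
Step 2: C = 5, D = 5, total pairs = 10.
Step 3: tau = (C - D)/(n(n-1)/2) = (5 - 5)/10 = 0.000000.
Step 4: Exact two-sided p-value (enumerate n! = 120 permutations of y under H0): p = 1.000000.
Step 5: alpha = 0.1. fail to reject H0.

tau_b = 0.0000 (C=5, D=5), p = 1.000000, fail to reject H0.


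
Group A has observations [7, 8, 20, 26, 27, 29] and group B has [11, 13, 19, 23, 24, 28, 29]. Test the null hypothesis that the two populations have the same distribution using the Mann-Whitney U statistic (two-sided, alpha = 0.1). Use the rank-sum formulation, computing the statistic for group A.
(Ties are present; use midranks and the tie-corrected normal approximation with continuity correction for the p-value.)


Step 1: Combine and sort all 13 observations; assign midranks.
sorted (value, group): (7,X), (8,X), (11,Y), (13,Y), (19,Y), (20,X), (23,Y), (24,Y), (26,X), (27,X), (28,Y), (29,X), (29,Y)
ranks: 7->1, 8->2, 11->3, 13->4, 19->5, 20->6, 23->7, 24->8, 26->9, 27->10, 28->11, 29->12.5, 29->12.5
Step 2: Rank sum for X: R1 = 1 + 2 + 6 + 9 + 10 + 12.5 = 40.5.
Step 3: U_X = R1 - n1(n1+1)/2 = 40.5 - 6*7/2 = 40.5 - 21 = 19.5.
       U_Y = n1*n2 - U_X = 42 - 19.5 = 22.5.
Step 4: Ties are present, so use the tie-corrected normal approximation (with continuity correction) for the p-value.
Step 5: p-value = 0.886248; compare to alpha = 0.1. fail to reject H0.

U_X = 19.5, p = 0.886248, fail to reject H0 at alpha = 0.1.


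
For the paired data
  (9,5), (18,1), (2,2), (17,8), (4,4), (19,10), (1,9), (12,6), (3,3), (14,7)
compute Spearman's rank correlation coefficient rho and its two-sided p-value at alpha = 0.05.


Step 1: Rank x and y separately (midranks; no ties here).
rank(x): 9->5, 18->9, 2->2, 17->8, 4->4, 19->10, 1->1, 12->6, 3->3, 14->7
rank(y): 5->5, 1->1, 2->2, 8->8, 4->4, 10->10, 9->9, 6->6, 3->3, 7->7
Step 2: d_i = R_x(i) - R_y(i); compute d_i^2.
  (5-5)^2=0, (9-1)^2=64, (2-2)^2=0, (8-8)^2=0, (4-4)^2=0, (10-10)^2=0, (1-9)^2=64, (6-6)^2=0, (3-3)^2=0, (7-7)^2=0
sum(d^2) = 128.
Step 3: rho = 1 - 6*128 / (10*(10^2 - 1)) = 1 - 768/990 = 0.224242.
Step 4: Under H0, t = rho * sqrt((n-2)/(1-rho^2)) = 0.6508 ~ t(8).
Step 5: Two-sided p-value from the t-distribution with 8 df = 0.533401.
Step 6: alpha = 0.05. fail to reject H0.

rho = 0.2242, p = 0.533401, fail to reject H0 at alpha = 0.05.


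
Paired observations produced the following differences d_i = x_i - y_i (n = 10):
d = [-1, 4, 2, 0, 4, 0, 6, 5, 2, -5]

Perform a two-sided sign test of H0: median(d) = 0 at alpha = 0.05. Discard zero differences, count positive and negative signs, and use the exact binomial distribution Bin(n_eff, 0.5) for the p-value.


Step 1: Discard zero differences. Original n = 10; n_eff = number of nonzero differences = 8.
Nonzero differences (with sign): -1, +4, +2, +4, +6, +5, +2, -5
Step 2: Count signs: positive = 6, negative = 2.
Step 3: Under H0: P(positive) = 0.5, so the number of positives S ~ Bin(8, 0.5).
Step 4: Two-sided exact p-value = sum of Bin(8,0.5) probabilities at or below the observed probability = 0.289062.
Step 5: alpha = 0.05. fail to reject H0.

n_eff = 8, pos = 6, neg = 2, p = 0.289062, fail to reject H0.


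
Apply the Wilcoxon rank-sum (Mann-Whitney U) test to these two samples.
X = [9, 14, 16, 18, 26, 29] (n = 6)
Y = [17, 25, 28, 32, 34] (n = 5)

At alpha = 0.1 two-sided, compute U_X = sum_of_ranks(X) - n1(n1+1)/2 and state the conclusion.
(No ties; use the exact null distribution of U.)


Step 1: Combine and sort all 11 observations; assign midranks.
sorted (value, group): (9,X), (14,X), (16,X), (17,Y), (18,X), (25,Y), (26,X), (28,Y), (29,X), (32,Y), (34,Y)
ranks: 9->1, 14->2, 16->3, 17->4, 18->5, 25->6, 26->7, 28->8, 29->9, 32->10, 34->11
Step 2: Rank sum for X: R1 = 1 + 2 + 3 + 5 + 7 + 9 = 27.
Step 3: U_X = R1 - n1(n1+1)/2 = 27 - 6*7/2 = 27 - 21 = 6.
       U_Y = n1*n2 - U_X = 30 - 6 = 24.
Step 4: No ties, so the exact null distribution of U (based on enumerating the C(11,6) = 462 equally likely rank assignments) gives the two-sided p-value.
Step 5: p-value = 0.125541; compare to alpha = 0.1. fail to reject H0.

U_X = 6, p = 0.125541, fail to reject H0 at alpha = 0.1.


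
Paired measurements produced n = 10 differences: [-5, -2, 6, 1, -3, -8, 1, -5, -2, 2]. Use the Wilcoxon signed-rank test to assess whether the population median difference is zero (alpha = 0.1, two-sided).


Step 1: Drop any zero differences (none here) and take |d_i|.
|d| = [5, 2, 6, 1, 3, 8, 1, 5, 2, 2]
Step 2: Midrank |d_i| (ties get averaged ranks).
ranks: |5|->7.5, |2|->4, |6|->9, |1|->1.5, |3|->6, |8|->10, |1|->1.5, |5|->7.5, |2|->4, |2|->4
Step 3: Attach original signs; sum ranks with positive sign and with negative sign.
W+ = 9 + 1.5 + 1.5 + 4 = 16
W- = 7.5 + 4 + 6 + 10 + 7.5 + 4 = 39
(Check: W+ + W- = 55 should equal n(n+1)/2 = 55.)
Step 4: Test statistic W = min(W+, W-) = 16.
Step 5: Ties in |d|, so use the tie-corrected normal approximation.
        E[W] = n(n+1)/4 = 10*11/4 = 27.5.
        Tie groups: |d|=1 (t=2), |d|=2 (t=3), |d|=5 (t=2); sum(t^3 - t) = 36.
        Var[W] = n(n+1)(2n+1)/24 - sum(t^3-t)/48 = 2310/24 - 36/48 = 95.5.
        z = (W - E[W]) / sqrt(Var[W]) = (16 - 27.5) / 9.7724 = -1.1768.
        Two-sided p = 2*Phi(z) = 0.239282.
Step 6: alpha = 0.1. fail to reject H0.

W+ = 16, W- = 39, W = min = 16, p = 0.239282, fail to reject H0.


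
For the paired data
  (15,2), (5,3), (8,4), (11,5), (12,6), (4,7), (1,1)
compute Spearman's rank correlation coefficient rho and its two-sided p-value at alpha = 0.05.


Step 1: Rank x and y separately (midranks; no ties here).
rank(x): 15->7, 5->3, 8->4, 11->5, 12->6, 4->2, 1->1
rank(y): 2->2, 3->3, 4->4, 5->5, 6->6, 7->7, 1->1
Step 2: d_i = R_x(i) - R_y(i); compute d_i^2.
  (7-2)^2=25, (3-3)^2=0, (4-4)^2=0, (5-5)^2=0, (6-6)^2=0, (2-7)^2=25, (1-1)^2=0
sum(d^2) = 50.
Step 3: rho = 1 - 6*50 / (7*(7^2 - 1)) = 1 - 300/336 = 0.107143.
Step 4: Under H0, t = rho * sqrt((n-2)/(1-rho^2)) = 0.2410 ~ t(5).
Step 5: Two-sided p-value from the t-distribution with 5 df = 0.819151.
Step 6: alpha = 0.05. fail to reject H0.

rho = 0.1071, p = 0.819151, fail to reject H0 at alpha = 0.05.


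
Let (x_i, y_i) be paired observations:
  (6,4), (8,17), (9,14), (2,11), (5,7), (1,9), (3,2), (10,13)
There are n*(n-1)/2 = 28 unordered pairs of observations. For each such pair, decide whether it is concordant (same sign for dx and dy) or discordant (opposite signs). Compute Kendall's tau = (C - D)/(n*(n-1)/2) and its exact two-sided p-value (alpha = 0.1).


Step 1: Enumerate the 28 unordered pairs (i,j) with i<j and classify each by sign(x_j-x_i) * sign(y_j-y_i).
  (1,2):dx=+2,dy=+13->C; (1,3):dx=+3,dy=+10->C; (1,4):dx=-4,dy=+7->D; (1,5):dx=-1,dy=+3->D
  (1,6):dx=-5,dy=+5->D; (1,7):dx=-3,dy=-2->C; (1,8):dx=+4,dy=+9->C; (2,3):dx=+1,dy=-3->D
  (2,4):dx=-6,dy=-6->C; (2,5):dx=-3,dy=-10->C; (2,6):dx=-7,dy=-8->C; (2,7):dx=-5,dy=-15->C
  (2,8):dx=+2,dy=-4->D; (3,4):dx=-7,dy=-3->C; (3,5):dx=-4,dy=-7->C; (3,6):dx=-8,dy=-5->C
  (3,7):dx=-6,dy=-12->C; (3,8):dx=+1,dy=-1->D; (4,5):dx=+3,dy=-4->D; (4,6):dx=-1,dy=-2->C
  (4,7):dx=+1,dy=-9->D; (4,8):dx=+8,dy=+2->C; (5,6):dx=-4,dy=+2->D; (5,7):dx=-2,dy=-5->C
  (5,8):dx=+5,dy=+6->C; (6,7):dx=+2,dy=-7->D; (6,8):dx=+9,dy=+4->C; (7,8):dx=+7,dy=+11->C
Step 2: C = 18, D = 10, total pairs = 28.
Step 3: tau = (C - D)/(n(n-1)/2) = (18 - 10)/28 = 0.285714.
Step 4: Exact two-sided p-value (enumerate n! = 40320 permutations of y under H0): p = 0.398760.
Step 5: alpha = 0.1. fail to reject H0.

tau_b = 0.2857 (C=18, D=10), p = 0.398760, fail to reject H0.


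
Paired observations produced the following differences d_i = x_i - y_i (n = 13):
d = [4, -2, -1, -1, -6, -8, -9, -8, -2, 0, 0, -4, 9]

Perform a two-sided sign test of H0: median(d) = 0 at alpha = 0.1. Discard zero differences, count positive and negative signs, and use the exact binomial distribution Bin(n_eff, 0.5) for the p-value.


Step 1: Discard zero differences. Original n = 13; n_eff = number of nonzero differences = 11.
Nonzero differences (with sign): +4, -2, -1, -1, -6, -8, -9, -8, -2, -4, +9
Step 2: Count signs: positive = 2, negative = 9.
Step 3: Under H0: P(positive) = 0.5, so the number of positives S ~ Bin(11, 0.5).
Step 4: Two-sided exact p-value = sum of Bin(11,0.5) probabilities at or below the observed probability = 0.065430.
Step 5: alpha = 0.1. reject H0.

n_eff = 11, pos = 2, neg = 9, p = 0.065430, reject H0.


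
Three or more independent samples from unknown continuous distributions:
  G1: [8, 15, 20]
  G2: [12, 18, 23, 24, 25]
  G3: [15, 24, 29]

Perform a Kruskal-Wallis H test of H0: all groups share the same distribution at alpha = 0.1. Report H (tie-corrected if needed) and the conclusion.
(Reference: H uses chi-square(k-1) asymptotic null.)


Step 1: Combine all N = 11 observations and assign midranks.
sorted (value, group, rank): (8,G1,1), (12,G2,2), (15,G1,3.5), (15,G3,3.5), (18,G2,5), (20,G1,6), (23,G2,7), (24,G2,8.5), (24,G3,8.5), (25,G2,10), (29,G3,11)
Step 2: Sum ranks within each group.
R_1 = 10.5 (n_1 = 3)
R_2 = 32.5 (n_2 = 5)
R_3 = 23 (n_3 = 3)
Step 3: H = 12/(N(N+1)) * sum(R_i^2/n_i) - 3(N+1)
     = 12/(11*12) * (10.5^2/3 + 32.5^2/5 + 23^2/3) - 3*12
     = 0.090909 * 424.333 - 36
     = 2.575758.
Step 4: Ties present; correction factor C = 1 - 12/(11^3 - 11) = 0.990909. Corrected H = 2.575758 / 0.990909 = 2.599388.
Step 5: Under H0, H ~ chi^2(2); p-value = 0.272615.
Step 6: alpha = 0.1. fail to reject H0.

H = 2.5994, df = 2, p = 0.272615, fail to reject H0.


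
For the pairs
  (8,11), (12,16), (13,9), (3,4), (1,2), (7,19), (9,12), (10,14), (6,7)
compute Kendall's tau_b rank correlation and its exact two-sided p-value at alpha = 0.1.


Step 1: Enumerate the 36 unordered pairs (i,j) with i<j and classify each by sign(x_j-x_i) * sign(y_j-y_i).
  (1,2):dx=+4,dy=+5->C; (1,3):dx=+5,dy=-2->D; (1,4):dx=-5,dy=-7->C; (1,5):dx=-7,dy=-9->C
  (1,6):dx=-1,dy=+8->D; (1,7):dx=+1,dy=+1->C; (1,8):dx=+2,dy=+3->C; (1,9):dx=-2,dy=-4->C
  (2,3):dx=+1,dy=-7->D; (2,4):dx=-9,dy=-12->C; (2,5):dx=-11,dy=-14->C; (2,6):dx=-5,dy=+3->D
  (2,7):dx=-3,dy=-4->C; (2,8):dx=-2,dy=-2->C; (2,9):dx=-6,dy=-9->C; (3,4):dx=-10,dy=-5->C
  (3,5):dx=-12,dy=-7->C; (3,6):dx=-6,dy=+10->D; (3,7):dx=-4,dy=+3->D; (3,8):dx=-3,dy=+5->D
  (3,9):dx=-7,dy=-2->C; (4,5):dx=-2,dy=-2->C; (4,6):dx=+4,dy=+15->C; (4,7):dx=+6,dy=+8->C
  (4,8):dx=+7,dy=+10->C; (4,9):dx=+3,dy=+3->C; (5,6):dx=+6,dy=+17->C; (5,7):dx=+8,dy=+10->C
  (5,8):dx=+9,dy=+12->C; (5,9):dx=+5,dy=+5->C; (6,7):dx=+2,dy=-7->D; (6,8):dx=+3,dy=-5->D
  (6,9):dx=-1,dy=-12->C; (7,8):dx=+1,dy=+2->C; (7,9):dx=-3,dy=-5->C; (8,9):dx=-4,dy=-7->C
Step 2: C = 27, D = 9, total pairs = 36.
Step 3: tau = (C - D)/(n(n-1)/2) = (27 - 9)/36 = 0.500000.
Step 4: Exact two-sided p-value (enumerate n! = 362880 permutations of y under H0): p = 0.075176.
Step 5: alpha = 0.1. reject H0.

tau_b = 0.5000 (C=27, D=9), p = 0.075176, reject H0.


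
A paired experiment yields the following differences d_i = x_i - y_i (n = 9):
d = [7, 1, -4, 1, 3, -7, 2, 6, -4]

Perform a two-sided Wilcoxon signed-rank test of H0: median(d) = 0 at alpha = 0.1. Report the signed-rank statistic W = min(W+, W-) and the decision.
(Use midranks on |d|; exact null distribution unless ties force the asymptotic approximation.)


Step 1: Drop any zero differences (none here) and take |d_i|.
|d| = [7, 1, 4, 1, 3, 7, 2, 6, 4]
Step 2: Midrank |d_i| (ties get averaged ranks).
ranks: |7|->8.5, |1|->1.5, |4|->5.5, |1|->1.5, |3|->4, |7|->8.5, |2|->3, |6|->7, |4|->5.5
Step 3: Attach original signs; sum ranks with positive sign and with negative sign.
W+ = 8.5 + 1.5 + 1.5 + 4 + 3 + 7 = 25.5
W- = 5.5 + 8.5 + 5.5 = 19.5
(Check: W+ + W- = 45 should equal n(n+1)/2 = 45.)
Step 4: Test statistic W = min(W+, W-) = 19.5.
Step 5: Ties in |d|, so use the tie-corrected normal approximation.
        E[W] = n(n+1)/4 = 9*10/4 = 22.5.
        Tie groups: |d|=1 (t=2), |d|=4 (t=2), |d|=7 (t=2); sum(t^3 - t) = 18.
        Var[W] = n(n+1)(2n+1)/24 - sum(t^3-t)/48 = 1710/24 - 18/48 = 70.875.
        z = (W - E[W]) / sqrt(Var[W]) = (19.5 - 22.5) / 8.4187 = -0.3563.
        Two-sided p = 2*Phi(z) = 0.721580.
Step 6: alpha = 0.1. fail to reject H0.

W+ = 25.5, W- = 19.5, W = min = 19.5, p = 0.721580, fail to reject H0.


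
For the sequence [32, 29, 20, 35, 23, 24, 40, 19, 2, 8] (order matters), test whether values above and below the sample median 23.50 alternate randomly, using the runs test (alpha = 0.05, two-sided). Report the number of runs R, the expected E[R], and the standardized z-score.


Step 1: Compute median = 23.50; label A = above, B = below.
Labels in order: AABABAABBB  (n_A = 5, n_B = 5)
Step 2: Count runs R = 6.
Step 3: Under H0 (random ordering), E[R] = 2*n_A*n_B/(n_A+n_B) + 1 = 2*5*5/10 + 1 = 6.0000.
        Var[R] = 2*n_A*n_B*(2*n_A*n_B - n_A - n_B) / ((n_A+n_B)^2 * (n_A+n_B-1)) = 2000/900 = 2.2222.
        SD[R] = 1.4907.
Step 4: R = E[R], so z = 0 with no continuity correction.
Step 5: Two-sided p-value via normal approximation = 2*(1 - Phi(|z|)) = 1.000000.
Step 6: alpha = 0.05. fail to reject H0.

R = 6, z = 0.0000, p = 1.000000, fail to reject H0.


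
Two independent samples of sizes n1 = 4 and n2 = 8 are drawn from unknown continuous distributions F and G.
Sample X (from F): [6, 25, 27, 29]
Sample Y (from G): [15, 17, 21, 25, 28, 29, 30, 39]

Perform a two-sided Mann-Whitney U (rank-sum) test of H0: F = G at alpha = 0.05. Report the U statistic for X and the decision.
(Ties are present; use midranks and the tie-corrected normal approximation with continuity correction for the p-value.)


Step 1: Combine and sort all 12 observations; assign midranks.
sorted (value, group): (6,X), (15,Y), (17,Y), (21,Y), (25,X), (25,Y), (27,X), (28,Y), (29,X), (29,Y), (30,Y), (39,Y)
ranks: 6->1, 15->2, 17->3, 21->4, 25->5.5, 25->5.5, 27->7, 28->8, 29->9.5, 29->9.5, 30->11, 39->12
Step 2: Rank sum for X: R1 = 1 + 5.5 + 7 + 9.5 = 23.
Step 3: U_X = R1 - n1(n1+1)/2 = 23 - 4*5/2 = 23 - 10 = 13.
       U_Y = n1*n2 - U_X = 32 - 13 = 19.
Step 4: Ties are present, so use the tie-corrected normal approximation (with continuity correction) for the p-value.
Step 5: p-value = 0.670038; compare to alpha = 0.05. fail to reject H0.

U_X = 13, p = 0.670038, fail to reject H0 at alpha = 0.05.


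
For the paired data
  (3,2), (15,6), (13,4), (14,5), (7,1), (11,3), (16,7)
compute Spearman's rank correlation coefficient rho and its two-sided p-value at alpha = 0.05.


Step 1: Rank x and y separately (midranks; no ties here).
rank(x): 3->1, 15->6, 13->4, 14->5, 7->2, 11->3, 16->7
rank(y): 2->2, 6->6, 4->4, 5->5, 1->1, 3->3, 7->7
Step 2: d_i = R_x(i) - R_y(i); compute d_i^2.
  (1-2)^2=1, (6-6)^2=0, (4-4)^2=0, (5-5)^2=0, (2-1)^2=1, (3-3)^2=0, (7-7)^2=0
sum(d^2) = 2.
Step 3: rho = 1 - 6*2 / (7*(7^2 - 1)) = 1 - 12/336 = 0.964286.
Step 4: Under H0, t = rho * sqrt((n-2)/(1-rho^2)) = 8.1408 ~ t(5).
Step 5: Two-sided p-value from the t-distribution with 5 df = 0.000454.
Step 6: alpha = 0.05. reject H0.

rho = 0.9643, p = 0.000454, reject H0 at alpha = 0.05.


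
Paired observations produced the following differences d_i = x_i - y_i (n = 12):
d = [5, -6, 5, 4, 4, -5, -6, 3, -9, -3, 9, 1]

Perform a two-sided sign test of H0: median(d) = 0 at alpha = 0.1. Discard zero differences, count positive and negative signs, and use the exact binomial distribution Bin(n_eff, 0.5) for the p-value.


Step 1: Discard zero differences. Original n = 12; n_eff = number of nonzero differences = 12.
Nonzero differences (with sign): +5, -6, +5, +4, +4, -5, -6, +3, -9, -3, +9, +1
Step 2: Count signs: positive = 7, negative = 5.
Step 3: Under H0: P(positive) = 0.5, so the number of positives S ~ Bin(12, 0.5).
Step 4: Two-sided exact p-value = sum of Bin(12,0.5) probabilities at or below the observed probability = 0.774414.
Step 5: alpha = 0.1. fail to reject H0.

n_eff = 12, pos = 7, neg = 5, p = 0.774414, fail to reject H0.


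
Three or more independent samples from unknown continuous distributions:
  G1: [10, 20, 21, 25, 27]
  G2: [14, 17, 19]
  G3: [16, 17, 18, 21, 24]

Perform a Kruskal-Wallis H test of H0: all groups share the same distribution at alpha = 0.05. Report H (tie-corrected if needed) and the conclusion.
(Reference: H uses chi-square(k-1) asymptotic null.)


Step 1: Combine all N = 13 observations and assign midranks.
sorted (value, group, rank): (10,G1,1), (14,G2,2), (16,G3,3), (17,G2,4.5), (17,G3,4.5), (18,G3,6), (19,G2,7), (20,G1,8), (21,G1,9.5), (21,G3,9.5), (24,G3,11), (25,G1,12), (27,G1,13)
Step 2: Sum ranks within each group.
R_1 = 43.5 (n_1 = 5)
R_2 = 13.5 (n_2 = 3)
R_3 = 34 (n_3 = 5)
Step 3: H = 12/(N(N+1)) * sum(R_i^2/n_i) - 3(N+1)
     = 12/(13*14) * (43.5^2/5 + 13.5^2/3 + 34^2/5) - 3*14
     = 0.065934 * 670.4 - 42
     = 2.202198.
Step 4: Ties present; correction factor C = 1 - 12/(13^3 - 13) = 0.994505. Corrected H = 2.202198 / 0.994505 = 2.214365.
Step 5: Under H0, H ~ chi^2(2); p-value = 0.330489.
Step 6: alpha = 0.05. fail to reject H0.

H = 2.2144, df = 2, p = 0.330489, fail to reject H0.


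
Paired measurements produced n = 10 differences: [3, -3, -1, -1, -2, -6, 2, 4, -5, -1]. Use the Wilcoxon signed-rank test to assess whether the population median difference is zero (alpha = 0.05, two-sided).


Step 1: Drop any zero differences (none here) and take |d_i|.
|d| = [3, 3, 1, 1, 2, 6, 2, 4, 5, 1]
Step 2: Midrank |d_i| (ties get averaged ranks).
ranks: |3|->6.5, |3|->6.5, |1|->2, |1|->2, |2|->4.5, |6|->10, |2|->4.5, |4|->8, |5|->9, |1|->2
Step 3: Attach original signs; sum ranks with positive sign and with negative sign.
W+ = 6.5 + 4.5 + 8 = 19
W- = 6.5 + 2 + 2 + 4.5 + 10 + 9 + 2 = 36
(Check: W+ + W- = 55 should equal n(n+1)/2 = 55.)
Step 4: Test statistic W = min(W+, W-) = 19.
Step 5: Ties in |d|, so use the tie-corrected normal approximation.
        E[W] = n(n+1)/4 = 10*11/4 = 27.5.
        Tie groups: |d|=1 (t=3), |d|=2 (t=2), |d|=3 (t=2); sum(t^3 - t) = 36.
        Var[W] = n(n+1)(2n+1)/24 - sum(t^3-t)/48 = 2310/24 - 36/48 = 95.5.
        z = (W - E[W]) / sqrt(Var[W]) = (19 - 27.5) / 9.7724 = -0.8698.
        Two-sided p = 2*Phi(z) = 0.384412.
Step 6: alpha = 0.05. fail to reject H0.

W+ = 19, W- = 36, W = min = 19, p = 0.384412, fail to reject H0.


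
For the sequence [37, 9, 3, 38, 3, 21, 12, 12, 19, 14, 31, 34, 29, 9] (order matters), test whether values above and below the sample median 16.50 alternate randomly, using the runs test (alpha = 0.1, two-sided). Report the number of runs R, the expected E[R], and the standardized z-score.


Step 1: Compute median = 16.50; label A = above, B = below.
Labels in order: ABBABABBABAAAB  (n_A = 7, n_B = 7)
Step 2: Count runs R = 10.
Step 3: Under H0 (random ordering), E[R] = 2*n_A*n_B/(n_A+n_B) + 1 = 2*7*7/14 + 1 = 8.0000.
        Var[R] = 2*n_A*n_B*(2*n_A*n_B - n_A - n_B) / ((n_A+n_B)^2 * (n_A+n_B-1)) = 8232/2548 = 3.2308.
        SD[R] = 1.7974.
Step 4: Continuity-corrected z = (R - 0.5 - E[R]) / SD[R] = (10 - 0.5 - 8.0000) / 1.7974 = 0.8345.
Step 5: Two-sided p-value via normal approximation = 2*(1 - Phi(|z|)) = 0.403986.
Step 6: alpha = 0.1. fail to reject H0.

R = 10, z = 0.8345, p = 0.403986, fail to reject H0.


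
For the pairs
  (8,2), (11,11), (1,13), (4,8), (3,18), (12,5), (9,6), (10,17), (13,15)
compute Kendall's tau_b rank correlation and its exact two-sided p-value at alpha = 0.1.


Step 1: Enumerate the 36 unordered pairs (i,j) with i<j and classify each by sign(x_j-x_i) * sign(y_j-y_i).
  (1,2):dx=+3,dy=+9->C; (1,3):dx=-7,dy=+11->D; (1,4):dx=-4,dy=+6->D; (1,5):dx=-5,dy=+16->D
  (1,6):dx=+4,dy=+3->C; (1,7):dx=+1,dy=+4->C; (1,8):dx=+2,dy=+15->C; (1,9):dx=+5,dy=+13->C
  (2,3):dx=-10,dy=+2->D; (2,4):dx=-7,dy=-3->C; (2,5):dx=-8,dy=+7->D; (2,6):dx=+1,dy=-6->D
  (2,7):dx=-2,dy=-5->C; (2,8):dx=-1,dy=+6->D; (2,9):dx=+2,dy=+4->C; (3,4):dx=+3,dy=-5->D
  (3,5):dx=+2,dy=+5->C; (3,6):dx=+11,dy=-8->D; (3,7):dx=+8,dy=-7->D; (3,8):dx=+9,dy=+4->C
  (3,9):dx=+12,dy=+2->C; (4,5):dx=-1,dy=+10->D; (4,6):dx=+8,dy=-3->D; (4,7):dx=+5,dy=-2->D
  (4,8):dx=+6,dy=+9->C; (4,9):dx=+9,dy=+7->C; (5,6):dx=+9,dy=-13->D; (5,7):dx=+6,dy=-12->D
  (5,8):dx=+7,dy=-1->D; (5,9):dx=+10,dy=-3->D; (6,7):dx=-3,dy=+1->D; (6,8):dx=-2,dy=+12->D
  (6,9):dx=+1,dy=+10->C; (7,8):dx=+1,dy=+11->C; (7,9):dx=+4,dy=+9->C; (8,9):dx=+3,dy=-2->D
Step 2: C = 16, D = 20, total pairs = 36.
Step 3: tau = (C - D)/(n(n-1)/2) = (16 - 20)/36 = -0.111111.
Step 4: Exact two-sided p-value (enumerate n! = 362880 permutations of y under H0): p = 0.761414.
Step 5: alpha = 0.1. fail to reject H0.

tau_b = -0.1111 (C=16, D=20), p = 0.761414, fail to reject H0.


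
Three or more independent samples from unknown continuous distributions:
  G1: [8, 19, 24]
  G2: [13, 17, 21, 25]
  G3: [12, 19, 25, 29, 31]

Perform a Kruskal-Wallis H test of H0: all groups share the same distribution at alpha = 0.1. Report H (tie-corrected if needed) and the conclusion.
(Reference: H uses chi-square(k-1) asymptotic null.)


Step 1: Combine all N = 12 observations and assign midranks.
sorted (value, group, rank): (8,G1,1), (12,G3,2), (13,G2,3), (17,G2,4), (19,G1,5.5), (19,G3,5.5), (21,G2,7), (24,G1,8), (25,G2,9.5), (25,G3,9.5), (29,G3,11), (31,G3,12)
Step 2: Sum ranks within each group.
R_1 = 14.5 (n_1 = 3)
R_2 = 23.5 (n_2 = 4)
R_3 = 40 (n_3 = 5)
Step 3: H = 12/(N(N+1)) * sum(R_i^2/n_i) - 3(N+1)
     = 12/(12*13) * (14.5^2/3 + 23.5^2/4 + 40^2/5) - 3*13
     = 0.076923 * 528.146 - 39
     = 1.626603.
Step 4: Ties present; correction factor C = 1 - 12/(12^3 - 12) = 0.993007. Corrected H = 1.626603 / 0.993007 = 1.638058.
Step 5: Under H0, H ~ chi^2(2); p-value = 0.440860.
Step 6: alpha = 0.1. fail to reject H0.

H = 1.6381, df = 2, p = 0.440860, fail to reject H0.


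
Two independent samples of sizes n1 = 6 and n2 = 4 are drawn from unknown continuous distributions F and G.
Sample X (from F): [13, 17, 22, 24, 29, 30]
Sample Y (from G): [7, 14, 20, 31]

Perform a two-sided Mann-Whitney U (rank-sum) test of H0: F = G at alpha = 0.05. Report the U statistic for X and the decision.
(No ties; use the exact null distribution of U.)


Step 1: Combine and sort all 10 observations; assign midranks.
sorted (value, group): (7,Y), (13,X), (14,Y), (17,X), (20,Y), (22,X), (24,X), (29,X), (30,X), (31,Y)
ranks: 7->1, 13->2, 14->3, 17->4, 20->5, 22->6, 24->7, 29->8, 30->9, 31->10
Step 2: Rank sum for X: R1 = 2 + 4 + 6 + 7 + 8 + 9 = 36.
Step 3: U_X = R1 - n1(n1+1)/2 = 36 - 6*7/2 = 36 - 21 = 15.
       U_Y = n1*n2 - U_X = 24 - 15 = 9.
Step 4: No ties, so the exact null distribution of U (based on enumerating the C(10,6) = 210 equally likely rank assignments) gives the two-sided p-value.
Step 5: p-value = 0.609524; compare to alpha = 0.05. fail to reject H0.

U_X = 15, p = 0.609524, fail to reject H0 at alpha = 0.05.


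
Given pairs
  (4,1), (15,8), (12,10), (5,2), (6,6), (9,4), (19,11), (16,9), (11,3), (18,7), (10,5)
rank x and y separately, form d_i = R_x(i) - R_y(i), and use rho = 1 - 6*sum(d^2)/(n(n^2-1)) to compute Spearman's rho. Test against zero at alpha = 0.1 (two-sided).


Step 1: Rank x and y separately (midranks; no ties here).
rank(x): 4->1, 15->8, 12->7, 5->2, 6->3, 9->4, 19->11, 16->9, 11->6, 18->10, 10->5
rank(y): 1->1, 8->8, 10->10, 2->2, 6->6, 4->4, 11->11, 9->9, 3->3, 7->7, 5->5
Step 2: d_i = R_x(i) - R_y(i); compute d_i^2.
  (1-1)^2=0, (8-8)^2=0, (7-10)^2=9, (2-2)^2=0, (3-6)^2=9, (4-4)^2=0, (11-11)^2=0, (9-9)^2=0, (6-3)^2=9, (10-7)^2=9, (5-5)^2=0
sum(d^2) = 36.
Step 3: rho = 1 - 6*36 / (11*(11^2 - 1)) = 1 - 216/1320 = 0.836364.
Step 4: Under H0, t = rho * sqrt((n-2)/(1-rho^2)) = 4.5772 ~ t(9).
Step 5: Two-sided p-value from the t-distribution with 9 df = 0.001333.
Step 6: alpha = 0.1. reject H0.

rho = 0.8364, p = 0.001333, reject H0 at alpha = 0.1.


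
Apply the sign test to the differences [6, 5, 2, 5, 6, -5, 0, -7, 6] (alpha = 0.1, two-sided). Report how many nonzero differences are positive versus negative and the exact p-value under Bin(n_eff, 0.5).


Step 1: Discard zero differences. Original n = 9; n_eff = number of nonzero differences = 8.
Nonzero differences (with sign): +6, +5, +2, +5, +6, -5, -7, +6
Step 2: Count signs: positive = 6, negative = 2.
Step 3: Under H0: P(positive) = 0.5, so the number of positives S ~ Bin(8, 0.5).
Step 4: Two-sided exact p-value = sum of Bin(8,0.5) probabilities at or below the observed probability = 0.289062.
Step 5: alpha = 0.1. fail to reject H0.

n_eff = 8, pos = 6, neg = 2, p = 0.289062, fail to reject H0.


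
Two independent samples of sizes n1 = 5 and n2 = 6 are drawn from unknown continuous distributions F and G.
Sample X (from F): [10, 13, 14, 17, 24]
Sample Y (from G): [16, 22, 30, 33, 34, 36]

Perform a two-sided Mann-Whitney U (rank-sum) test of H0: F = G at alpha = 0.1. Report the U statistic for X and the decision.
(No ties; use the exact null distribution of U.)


Step 1: Combine and sort all 11 observations; assign midranks.
sorted (value, group): (10,X), (13,X), (14,X), (16,Y), (17,X), (22,Y), (24,X), (30,Y), (33,Y), (34,Y), (36,Y)
ranks: 10->1, 13->2, 14->3, 16->4, 17->5, 22->6, 24->7, 30->8, 33->9, 34->10, 36->11
Step 2: Rank sum for X: R1 = 1 + 2 + 3 + 5 + 7 = 18.
Step 3: U_X = R1 - n1(n1+1)/2 = 18 - 5*6/2 = 18 - 15 = 3.
       U_Y = n1*n2 - U_X = 30 - 3 = 27.
Step 4: No ties, so the exact null distribution of U (based on enumerating the C(11,5) = 462 equally likely rank assignments) gives the two-sided p-value.
Step 5: p-value = 0.030303; compare to alpha = 0.1. reject H0.

U_X = 3, p = 0.030303, reject H0 at alpha = 0.1.


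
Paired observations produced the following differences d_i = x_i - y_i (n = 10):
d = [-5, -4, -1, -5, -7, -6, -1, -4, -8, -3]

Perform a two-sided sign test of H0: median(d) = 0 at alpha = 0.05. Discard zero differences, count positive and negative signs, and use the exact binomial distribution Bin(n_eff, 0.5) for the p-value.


Step 1: Discard zero differences. Original n = 10; n_eff = number of nonzero differences = 10.
Nonzero differences (with sign): -5, -4, -1, -5, -7, -6, -1, -4, -8, -3
Step 2: Count signs: positive = 0, negative = 10.
Step 3: Under H0: P(positive) = 0.5, so the number of positives S ~ Bin(10, 0.5).
Step 4: Two-sided exact p-value = sum of Bin(10,0.5) probabilities at or below the observed probability = 0.001953.
Step 5: alpha = 0.05. reject H0.

n_eff = 10, pos = 0, neg = 10, p = 0.001953, reject H0.


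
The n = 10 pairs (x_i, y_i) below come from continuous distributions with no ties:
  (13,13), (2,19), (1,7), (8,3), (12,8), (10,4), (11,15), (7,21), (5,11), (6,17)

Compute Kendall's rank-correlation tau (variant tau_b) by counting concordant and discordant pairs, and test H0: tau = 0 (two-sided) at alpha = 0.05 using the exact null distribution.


Step 1: Enumerate the 45 unordered pairs (i,j) with i<j and classify each by sign(x_j-x_i) * sign(y_j-y_i).
  (1,2):dx=-11,dy=+6->D; (1,3):dx=-12,dy=-6->C; (1,4):dx=-5,dy=-10->C; (1,5):dx=-1,dy=-5->C
  (1,6):dx=-3,dy=-9->C; (1,7):dx=-2,dy=+2->D; (1,8):dx=-6,dy=+8->D; (1,9):dx=-8,dy=-2->C
  (1,10):dx=-7,dy=+4->D; (2,3):dx=-1,dy=-12->C; (2,4):dx=+6,dy=-16->D; (2,5):dx=+10,dy=-11->D
  (2,6):dx=+8,dy=-15->D; (2,7):dx=+9,dy=-4->D; (2,8):dx=+5,dy=+2->C; (2,9):dx=+3,dy=-8->D
  (2,10):dx=+4,dy=-2->D; (3,4):dx=+7,dy=-4->D; (3,5):dx=+11,dy=+1->C; (3,6):dx=+9,dy=-3->D
  (3,7):dx=+10,dy=+8->C; (3,8):dx=+6,dy=+14->C; (3,9):dx=+4,dy=+4->C; (3,10):dx=+5,dy=+10->C
  (4,5):dx=+4,dy=+5->C; (4,6):dx=+2,dy=+1->C; (4,7):dx=+3,dy=+12->C; (4,8):dx=-1,dy=+18->D
  (4,9):dx=-3,dy=+8->D; (4,10):dx=-2,dy=+14->D; (5,6):dx=-2,dy=-4->C; (5,7):dx=-1,dy=+7->D
  (5,8):dx=-5,dy=+13->D; (5,9):dx=-7,dy=+3->D; (5,10):dx=-6,dy=+9->D; (6,7):dx=+1,dy=+11->C
  (6,8):dx=-3,dy=+17->D; (6,9):dx=-5,dy=+7->D; (6,10):dx=-4,dy=+13->D; (7,8):dx=-4,dy=+6->D
  (7,9):dx=-6,dy=-4->C; (7,10):dx=-5,dy=+2->D; (8,9):dx=-2,dy=-10->C; (8,10):dx=-1,dy=-4->C
  (9,10):dx=+1,dy=+6->C
Step 2: C = 21, D = 24, total pairs = 45.
Step 3: tau = (C - D)/(n(n-1)/2) = (21 - 24)/45 = -0.066667.
Step 4: Exact two-sided p-value (enumerate n! = 3628800 permutations of y under H0): p = 0.861801.
Step 5: alpha = 0.05. fail to reject H0.

tau_b = -0.0667 (C=21, D=24), p = 0.861801, fail to reject H0.


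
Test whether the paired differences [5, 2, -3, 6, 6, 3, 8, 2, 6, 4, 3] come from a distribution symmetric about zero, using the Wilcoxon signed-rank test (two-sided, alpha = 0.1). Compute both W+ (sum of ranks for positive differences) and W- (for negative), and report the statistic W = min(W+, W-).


Step 1: Drop any zero differences (none here) and take |d_i|.
|d| = [5, 2, 3, 6, 6, 3, 8, 2, 6, 4, 3]
Step 2: Midrank |d_i| (ties get averaged ranks).
ranks: |5|->7, |2|->1.5, |3|->4, |6|->9, |6|->9, |3|->4, |8|->11, |2|->1.5, |6|->9, |4|->6, |3|->4
Step 3: Attach original signs; sum ranks with positive sign and with negative sign.
W+ = 7 + 1.5 + 9 + 9 + 4 + 11 + 1.5 + 9 + 6 + 4 = 62
W- = 4 = 4
(Check: W+ + W- = 66 should equal n(n+1)/2 = 66.)
Step 4: Test statistic W = min(W+, W-) = 4.
Step 5: Ties in |d|, so use the tie-corrected normal approximation.
        E[W] = n(n+1)/4 = 11*12/4 = 33.
        Tie groups: |d|=2 (t=2), |d|=3 (t=3), |d|=6 (t=3); sum(t^3 - t) = 54.
        Var[W] = n(n+1)(2n+1)/24 - sum(t^3-t)/48 = 3036/24 - 54/48 = 125.375.
        z = (W - E[W]) / sqrt(Var[W]) = (4 - 33) / 11.1971 = -2.5900.
        Two-sided p = 2*Phi(z) = 0.009599.
Step 6: alpha = 0.1. reject H0.

W+ = 62, W- = 4, W = min = 4, p = 0.009599, reject H0.


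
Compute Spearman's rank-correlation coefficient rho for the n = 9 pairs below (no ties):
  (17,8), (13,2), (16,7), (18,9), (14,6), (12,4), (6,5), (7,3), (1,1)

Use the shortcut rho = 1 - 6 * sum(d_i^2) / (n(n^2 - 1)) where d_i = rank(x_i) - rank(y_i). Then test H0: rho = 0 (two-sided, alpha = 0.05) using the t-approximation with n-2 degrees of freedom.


Step 1: Rank x and y separately (midranks; no ties here).
rank(x): 17->8, 13->5, 16->7, 18->9, 14->6, 12->4, 6->2, 7->3, 1->1
rank(y): 8->8, 2->2, 7->7, 9->9, 6->6, 4->4, 5->5, 3->3, 1->1
Step 2: d_i = R_x(i) - R_y(i); compute d_i^2.
  (8-8)^2=0, (5-2)^2=9, (7-7)^2=0, (9-9)^2=0, (6-6)^2=0, (4-4)^2=0, (2-5)^2=9, (3-3)^2=0, (1-1)^2=0
sum(d^2) = 18.
Step 3: rho = 1 - 6*18 / (9*(9^2 - 1)) = 1 - 108/720 = 0.850000.
Step 4: Under H0, t = rho * sqrt((n-2)/(1-rho^2)) = 4.2691 ~ t(7).
Step 5: Two-sided p-value from the t-distribution with 7 df = 0.003705.
Step 6: alpha = 0.05. reject H0.

rho = 0.8500, p = 0.003705, reject H0 at alpha = 0.05.


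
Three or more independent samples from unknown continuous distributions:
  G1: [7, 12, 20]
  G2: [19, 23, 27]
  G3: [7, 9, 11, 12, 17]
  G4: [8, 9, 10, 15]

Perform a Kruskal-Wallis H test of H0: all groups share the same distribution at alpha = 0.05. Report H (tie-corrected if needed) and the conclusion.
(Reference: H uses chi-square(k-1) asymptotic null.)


Step 1: Combine all N = 15 observations and assign midranks.
sorted (value, group, rank): (7,G1,1.5), (7,G3,1.5), (8,G4,3), (9,G3,4.5), (9,G4,4.5), (10,G4,6), (11,G3,7), (12,G1,8.5), (12,G3,8.5), (15,G4,10), (17,G3,11), (19,G2,12), (20,G1,13), (23,G2,14), (27,G2,15)
Step 2: Sum ranks within each group.
R_1 = 23 (n_1 = 3)
R_2 = 41 (n_2 = 3)
R_3 = 32.5 (n_3 = 5)
R_4 = 23.5 (n_4 = 4)
Step 3: H = 12/(N(N+1)) * sum(R_i^2/n_i) - 3(N+1)
     = 12/(15*16) * (23^2/3 + 41^2/3 + 32.5^2/5 + 23.5^2/4) - 3*16
     = 0.050000 * 1085.98 - 48
     = 6.298958.
Step 4: Ties present; correction factor C = 1 - 18/(15^3 - 15) = 0.994643. Corrected H = 6.298958 / 0.994643 = 6.332885.
Step 5: Under H0, H ~ chi^2(3); p-value = 0.096491.
Step 6: alpha = 0.05. fail to reject H0.

H = 6.3329, df = 3, p = 0.096491, fail to reject H0.


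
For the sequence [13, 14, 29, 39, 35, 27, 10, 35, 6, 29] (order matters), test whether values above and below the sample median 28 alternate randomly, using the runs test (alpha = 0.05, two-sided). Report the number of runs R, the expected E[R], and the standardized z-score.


Step 1: Compute median = 28; label A = above, B = below.
Labels in order: BBAAABBABA  (n_A = 5, n_B = 5)
Step 2: Count runs R = 6.
Step 3: Under H0 (random ordering), E[R] = 2*n_A*n_B/(n_A+n_B) + 1 = 2*5*5/10 + 1 = 6.0000.
        Var[R] = 2*n_A*n_B*(2*n_A*n_B - n_A - n_B) / ((n_A+n_B)^2 * (n_A+n_B-1)) = 2000/900 = 2.2222.
        SD[R] = 1.4907.
Step 4: R = E[R], so z = 0 with no continuity correction.
Step 5: Two-sided p-value via normal approximation = 2*(1 - Phi(|z|)) = 1.000000.
Step 6: alpha = 0.05. fail to reject H0.

R = 6, z = 0.0000, p = 1.000000, fail to reject H0.
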